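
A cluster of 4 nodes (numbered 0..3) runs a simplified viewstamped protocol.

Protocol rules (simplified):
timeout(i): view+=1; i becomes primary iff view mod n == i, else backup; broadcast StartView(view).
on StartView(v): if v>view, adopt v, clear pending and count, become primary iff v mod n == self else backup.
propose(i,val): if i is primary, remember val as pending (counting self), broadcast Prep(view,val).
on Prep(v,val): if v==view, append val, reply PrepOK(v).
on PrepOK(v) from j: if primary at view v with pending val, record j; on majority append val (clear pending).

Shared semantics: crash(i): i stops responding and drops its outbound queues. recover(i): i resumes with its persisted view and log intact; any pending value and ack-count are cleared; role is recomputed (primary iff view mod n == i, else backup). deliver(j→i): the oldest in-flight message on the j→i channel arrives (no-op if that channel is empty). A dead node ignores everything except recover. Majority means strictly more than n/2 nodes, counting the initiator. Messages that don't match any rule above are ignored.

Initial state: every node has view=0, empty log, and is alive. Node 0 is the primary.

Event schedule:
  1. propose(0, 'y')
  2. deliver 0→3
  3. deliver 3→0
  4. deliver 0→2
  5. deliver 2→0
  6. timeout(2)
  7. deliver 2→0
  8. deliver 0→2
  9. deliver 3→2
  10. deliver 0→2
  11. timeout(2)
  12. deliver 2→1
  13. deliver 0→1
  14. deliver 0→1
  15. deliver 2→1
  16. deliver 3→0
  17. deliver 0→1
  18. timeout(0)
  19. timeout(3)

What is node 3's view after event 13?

e1 propose(0,'y'): ·
e2 deliver 0→3: 3[back,v=0,y]
e3 deliver 3→0: ·
e4 deliver 0→2: 2[back,v=0,y]
e5 deliver 2→0: 0[prim,v=0,y]
e6 timeout(2): 2[back,v=1,y]
e7 deliver 2→0: 0[back,v=1,y]
e8 deliver 0→2: ·
e9 deliver 3→2: ·
e10 deliver 0→2: ·
e11 timeout(2): 2[prim,v=2,y]
e12 deliver 2→1: 1[prim,v=1,-]
e13 deliver 0→1: ·

0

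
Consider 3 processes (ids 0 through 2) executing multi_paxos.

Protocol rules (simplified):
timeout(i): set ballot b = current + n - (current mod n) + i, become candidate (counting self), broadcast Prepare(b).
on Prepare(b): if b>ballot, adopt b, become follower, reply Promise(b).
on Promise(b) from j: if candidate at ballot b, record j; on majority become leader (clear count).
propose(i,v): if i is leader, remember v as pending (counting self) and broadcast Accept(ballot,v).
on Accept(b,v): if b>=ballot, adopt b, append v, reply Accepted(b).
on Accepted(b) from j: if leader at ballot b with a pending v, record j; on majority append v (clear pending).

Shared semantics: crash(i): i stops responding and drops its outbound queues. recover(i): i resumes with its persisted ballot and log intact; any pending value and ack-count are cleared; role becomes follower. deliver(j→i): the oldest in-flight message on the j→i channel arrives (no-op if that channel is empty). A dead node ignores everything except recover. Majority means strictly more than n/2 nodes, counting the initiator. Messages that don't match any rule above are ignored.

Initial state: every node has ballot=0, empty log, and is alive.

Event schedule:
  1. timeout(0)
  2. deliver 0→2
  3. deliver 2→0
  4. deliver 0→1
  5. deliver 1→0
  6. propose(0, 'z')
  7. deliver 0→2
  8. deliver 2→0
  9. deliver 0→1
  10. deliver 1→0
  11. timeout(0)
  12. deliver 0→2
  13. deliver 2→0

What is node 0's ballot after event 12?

e1 timeout(0): 0[cand,b=3,-]
e2 deliver 0→2: 2[foll,b=3,-]
e3 deliver 2→0: 0[lead,b=3,-]
e4 deliver 0→1: 1[foll,b=3,-]
e5 deliver 1→0: ·
e6 propose(0,'z'): ·
e7 deliver 0→2: 2[foll,b=3,z]
e8 deliver 2→0: 0[lead,b=3,z]
e9 deliver 0→1: 1[foll,b=3,z]
e10 deliver 1→0: ·
e11 timeout(0): 0[cand,b=6,z]
e12 deliver 0→2: 2[foll,b=6,z]

6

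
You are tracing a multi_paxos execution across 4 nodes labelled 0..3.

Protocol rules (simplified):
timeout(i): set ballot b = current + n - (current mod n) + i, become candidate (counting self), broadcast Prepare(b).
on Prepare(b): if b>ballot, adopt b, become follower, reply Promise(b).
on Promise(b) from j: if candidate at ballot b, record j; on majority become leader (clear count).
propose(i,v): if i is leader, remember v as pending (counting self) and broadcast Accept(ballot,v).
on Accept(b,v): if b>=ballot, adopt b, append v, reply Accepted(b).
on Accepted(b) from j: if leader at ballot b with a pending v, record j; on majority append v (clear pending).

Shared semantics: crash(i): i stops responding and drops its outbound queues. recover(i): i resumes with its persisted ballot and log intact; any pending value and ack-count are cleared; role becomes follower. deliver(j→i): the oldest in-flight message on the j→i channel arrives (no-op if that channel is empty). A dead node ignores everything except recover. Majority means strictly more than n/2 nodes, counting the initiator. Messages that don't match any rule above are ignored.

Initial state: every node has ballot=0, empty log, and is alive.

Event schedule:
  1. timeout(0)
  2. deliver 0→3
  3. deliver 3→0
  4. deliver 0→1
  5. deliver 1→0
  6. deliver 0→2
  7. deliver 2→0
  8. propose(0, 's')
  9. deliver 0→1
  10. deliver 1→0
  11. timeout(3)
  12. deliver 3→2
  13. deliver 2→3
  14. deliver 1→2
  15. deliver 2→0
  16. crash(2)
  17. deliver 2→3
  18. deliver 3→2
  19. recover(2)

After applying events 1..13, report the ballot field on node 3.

after 1 — timeout(0): n0:cand/b4/[-]
after 2 — deliver 0→3: n3:foll/b4/[-]
after 3 — deliver 3→0: ·
after 4 — deliver 0→1: n1:foll/b4/[-]
after 5 — deliver 1→0: n0:lead/b4/[-]
after 6 — deliver 0→2: n2:foll/b4/[-]
after 7 — deliver 2→0: ·
after 8 — propose(0,'s'): ·
after 9 — deliver 0→1: n1:foll/b4/[s]
after 10 — deliver 1→0: ·
after 11 — timeout(3): n3:cand/b11/[-]
after 12 — deliver 3→2: n2:foll/b11/[-]
after 13 — deliver 2→3: ·

11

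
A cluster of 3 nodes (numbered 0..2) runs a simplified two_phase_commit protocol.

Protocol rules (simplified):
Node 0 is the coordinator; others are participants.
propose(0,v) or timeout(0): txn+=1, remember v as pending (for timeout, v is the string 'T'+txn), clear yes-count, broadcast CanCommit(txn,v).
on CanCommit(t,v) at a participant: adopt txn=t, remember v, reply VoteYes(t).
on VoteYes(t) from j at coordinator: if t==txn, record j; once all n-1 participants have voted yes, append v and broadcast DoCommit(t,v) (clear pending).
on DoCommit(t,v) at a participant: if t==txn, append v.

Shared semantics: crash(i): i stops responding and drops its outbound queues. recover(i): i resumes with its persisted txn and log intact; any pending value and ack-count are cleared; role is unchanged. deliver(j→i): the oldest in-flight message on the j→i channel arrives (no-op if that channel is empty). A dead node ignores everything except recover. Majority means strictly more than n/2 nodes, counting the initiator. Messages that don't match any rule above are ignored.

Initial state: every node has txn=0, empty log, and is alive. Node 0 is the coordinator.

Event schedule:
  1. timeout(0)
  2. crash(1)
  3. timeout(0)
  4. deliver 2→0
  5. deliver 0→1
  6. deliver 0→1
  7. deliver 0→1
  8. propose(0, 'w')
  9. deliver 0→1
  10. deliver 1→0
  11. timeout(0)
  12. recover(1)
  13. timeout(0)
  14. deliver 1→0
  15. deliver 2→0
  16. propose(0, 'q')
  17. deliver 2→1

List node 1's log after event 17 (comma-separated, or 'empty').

e1 timeout(0): 0[coor,t=1,-]
e2 crash(1): 1[✗part,t=0,-]
e3 timeout(0): 0[coor,t=2,-]
e4 deliver 2→0: ·
e5 deliver 0→1: ·
e6 deliver 0→1: ·
e7 deliver 0→1: ·
e8 propose(0,'w'): 0[coor,t=3,-]
e9 deliver 0→1: ·
e10 deliver 1→0: ·
e11 timeout(0): 0[coor,t=4,-]
e12 recover(1): 1[part,t=0,-]
e13 timeout(0): 0[coor,t=5,-]
e14 deliver 1→0: ·
e15 deliver 2→0: ·
e16 propose(0,'q'): 0[coor,t=6,-]
e17 deliver 2→1: ·

empty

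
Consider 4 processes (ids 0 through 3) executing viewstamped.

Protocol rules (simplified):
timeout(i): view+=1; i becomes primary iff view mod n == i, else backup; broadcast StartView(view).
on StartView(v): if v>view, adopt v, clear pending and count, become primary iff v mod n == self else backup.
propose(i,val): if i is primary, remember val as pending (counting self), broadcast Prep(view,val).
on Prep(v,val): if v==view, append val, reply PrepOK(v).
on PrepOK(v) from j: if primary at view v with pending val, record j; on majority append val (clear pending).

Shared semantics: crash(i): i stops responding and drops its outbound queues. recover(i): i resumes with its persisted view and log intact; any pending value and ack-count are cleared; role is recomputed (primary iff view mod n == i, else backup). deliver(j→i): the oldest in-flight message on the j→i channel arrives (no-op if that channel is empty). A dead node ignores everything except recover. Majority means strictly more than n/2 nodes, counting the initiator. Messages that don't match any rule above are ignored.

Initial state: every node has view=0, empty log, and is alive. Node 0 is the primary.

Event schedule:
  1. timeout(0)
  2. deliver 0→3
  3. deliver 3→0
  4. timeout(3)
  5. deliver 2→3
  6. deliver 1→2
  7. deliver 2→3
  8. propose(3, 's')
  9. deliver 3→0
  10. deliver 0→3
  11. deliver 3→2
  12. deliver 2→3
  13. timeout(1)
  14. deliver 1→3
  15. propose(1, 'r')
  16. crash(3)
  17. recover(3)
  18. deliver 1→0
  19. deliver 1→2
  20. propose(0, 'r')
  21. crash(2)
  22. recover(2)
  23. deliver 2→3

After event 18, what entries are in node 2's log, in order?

empty

step 1 timeout(0): 0={back,v=1,log=-}
step 2 deliver 0→3: 3={back,v=1,log=-}
step 3 deliver 3→0: —
step 4 timeout(3): 3={back,v=2,log=-}
step 5 deliver 2→3: —
step 6 deliver 1→2: —
step 7 deliver 2→3: —
step 8 propose(3,'s'): —
step 9 deliver 3→0: 0={back,v=2,log=-}
step 10 deliver 0→3: —
step 11 deliver 3→2: 2={prim,v=2,log=-}
step 12 deliver 2→3: —
step 13 timeout(1): 1={prim,v=1,log=-}
step 14 deliver 1→3: —
step 15 propose(1,'r'): —
step 16 crash(3): 3={✗back,v=2,log=-}
step 17 recover(3): 3={back,v=2,log=-}
step 18 deliver 1→0: —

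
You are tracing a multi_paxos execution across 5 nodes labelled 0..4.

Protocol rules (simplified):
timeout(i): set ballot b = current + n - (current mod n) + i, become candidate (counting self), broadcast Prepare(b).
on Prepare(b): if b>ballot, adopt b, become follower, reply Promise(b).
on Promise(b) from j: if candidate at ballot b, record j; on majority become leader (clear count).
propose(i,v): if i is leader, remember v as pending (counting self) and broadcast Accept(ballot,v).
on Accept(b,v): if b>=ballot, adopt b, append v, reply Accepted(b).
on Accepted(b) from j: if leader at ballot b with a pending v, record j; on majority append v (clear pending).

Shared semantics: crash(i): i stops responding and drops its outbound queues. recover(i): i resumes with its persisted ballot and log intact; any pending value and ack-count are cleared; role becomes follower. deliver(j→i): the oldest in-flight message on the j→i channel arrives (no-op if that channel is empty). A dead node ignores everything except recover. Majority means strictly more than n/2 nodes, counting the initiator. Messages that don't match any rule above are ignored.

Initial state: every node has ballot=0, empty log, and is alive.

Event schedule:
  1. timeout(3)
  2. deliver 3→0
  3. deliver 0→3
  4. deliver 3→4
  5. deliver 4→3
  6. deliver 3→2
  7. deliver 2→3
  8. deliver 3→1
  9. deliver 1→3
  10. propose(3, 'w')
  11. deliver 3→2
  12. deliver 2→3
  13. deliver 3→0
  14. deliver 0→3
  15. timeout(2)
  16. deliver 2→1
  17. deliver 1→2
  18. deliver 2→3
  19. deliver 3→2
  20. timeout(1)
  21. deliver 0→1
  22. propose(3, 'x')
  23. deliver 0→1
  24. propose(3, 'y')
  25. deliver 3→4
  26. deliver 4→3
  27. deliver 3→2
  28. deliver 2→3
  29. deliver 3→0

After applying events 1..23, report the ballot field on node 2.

after 1 — timeout(3): n3:cand/b8/[-]
after 2 — deliver 3→0: n0:foll/b8/[-]
after 3 — deliver 0→3: ·
after 4 — deliver 3→4: n4:foll/b8/[-]
after 5 — deliver 4→3: n3:lead/b8/[-]
after 6 — deliver 3→2: n2:foll/b8/[-]
after 7 — deliver 2→3: ·
after 8 — deliver 3→1: n1:foll/b8/[-]
after 9 — deliver 1→3: ·
after 10 — propose(3,'w'): ·
after 11 — deliver 3→2: n2:foll/b8/[w]
after 12 — deliver 2→3: ·
after 13 — deliver 3→0: n0:foll/b8/[w]
after 14 — deliver 0→3: n3:lead/b8/[w]
after 15 — timeout(2): n2:cand/b12/[w]
after 16 — deliver 2→1: n1:foll/b12/[-]
after 17 — deliver 1→2: ·
after 18 — deliver 2→3: n3:foll/b12/[w]
after 19 — deliver 3→2: n2:lead/b12/[w]
after 20 — timeout(1): n1:cand/b16/[-]
after 21 — deliver 0→1: ·
after 22 — propose(3,'x'): ·
after 23 — deliver 0→1: ·

12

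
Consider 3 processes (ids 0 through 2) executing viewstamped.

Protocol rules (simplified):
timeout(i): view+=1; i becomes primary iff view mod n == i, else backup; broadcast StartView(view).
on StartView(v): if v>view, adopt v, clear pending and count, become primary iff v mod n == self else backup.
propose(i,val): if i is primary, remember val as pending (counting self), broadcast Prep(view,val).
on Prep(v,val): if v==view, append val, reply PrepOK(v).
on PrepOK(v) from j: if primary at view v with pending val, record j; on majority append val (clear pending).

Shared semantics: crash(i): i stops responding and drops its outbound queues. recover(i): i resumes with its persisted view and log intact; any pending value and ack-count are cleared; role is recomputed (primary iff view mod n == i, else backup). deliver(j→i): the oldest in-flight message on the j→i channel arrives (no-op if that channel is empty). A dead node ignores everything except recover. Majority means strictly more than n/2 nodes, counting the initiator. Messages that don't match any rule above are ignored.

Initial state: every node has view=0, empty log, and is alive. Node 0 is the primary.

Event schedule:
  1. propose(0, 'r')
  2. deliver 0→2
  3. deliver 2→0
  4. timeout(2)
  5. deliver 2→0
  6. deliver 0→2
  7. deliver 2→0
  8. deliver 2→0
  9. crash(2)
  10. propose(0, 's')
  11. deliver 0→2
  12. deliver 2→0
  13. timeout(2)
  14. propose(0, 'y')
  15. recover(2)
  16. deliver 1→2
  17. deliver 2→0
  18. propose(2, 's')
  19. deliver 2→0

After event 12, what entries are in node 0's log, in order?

after 1 — propose(0,'r'): ·
after 2 — deliver 0→2: n2:back/v0/[r]
after 3 — deliver 2→0: n0:prim/v0/[r]
after 4 — timeout(2): n2:back/v1/[r]
after 5 — deliver 2→0: n0:back/v1/[r]
after 6 — deliver 0→2: ·
after 7 — deliver 2→0: ·
after 8 — deliver 2→0: ·
after 9 — crash(2): n2:✗back/v1/[r]
after 10 — propose(0,'s'): ·
after 11 — deliver 0→2: ·
after 12 — deliver 2→0: ·

r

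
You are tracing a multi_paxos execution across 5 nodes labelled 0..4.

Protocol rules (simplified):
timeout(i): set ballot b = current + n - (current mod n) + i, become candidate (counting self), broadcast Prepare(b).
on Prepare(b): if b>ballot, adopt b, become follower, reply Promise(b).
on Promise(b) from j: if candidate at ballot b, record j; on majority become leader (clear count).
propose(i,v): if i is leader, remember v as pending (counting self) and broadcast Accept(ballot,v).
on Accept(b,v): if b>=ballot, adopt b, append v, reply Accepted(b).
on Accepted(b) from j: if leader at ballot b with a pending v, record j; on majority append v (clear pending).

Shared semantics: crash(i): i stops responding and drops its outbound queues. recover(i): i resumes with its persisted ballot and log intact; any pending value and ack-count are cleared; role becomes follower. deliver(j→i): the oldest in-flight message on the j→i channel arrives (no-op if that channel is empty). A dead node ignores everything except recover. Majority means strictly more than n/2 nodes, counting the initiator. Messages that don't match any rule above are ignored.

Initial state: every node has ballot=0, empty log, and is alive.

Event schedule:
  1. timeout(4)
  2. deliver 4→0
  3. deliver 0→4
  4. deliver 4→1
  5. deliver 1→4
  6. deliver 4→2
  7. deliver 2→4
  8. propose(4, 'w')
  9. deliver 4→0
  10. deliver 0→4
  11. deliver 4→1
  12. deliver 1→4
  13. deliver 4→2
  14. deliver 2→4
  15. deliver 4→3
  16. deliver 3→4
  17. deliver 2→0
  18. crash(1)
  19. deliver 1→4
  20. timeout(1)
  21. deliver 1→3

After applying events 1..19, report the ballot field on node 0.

9

[1] timeout(4) → N4(cand b9 [-])
[2] deliver 4→0 → N0(foll b9 [-])
[3] deliver 0→4 → ∅
[4] deliver 4→1 → N1(foll b9 [-])
[5] deliver 1→4 → N4(lead b9 [-])
[6] deliver 4→2 → N2(foll b9 [-])
[7] deliver 2→4 → ∅
[8] propose(4,'w') → ∅
[9] deliver 4→0 → N0(foll b9 [w])
[10] deliver 0→4 → ∅
[11] deliver 4→1 → N1(foll b9 [w])
[12] deliver 1→4 → N4(lead b9 [w])
[13] deliver 4→2 → N2(foll b9 [w])
[14] deliver 2→4 → ∅
[15] deliver 4→3 → N3(foll b9 [-])
[16] deliver 3→4 → ∅
[17] deliver 2→0 → ∅
[18] crash(1) → N1(✗foll b9 [w])
[19] deliver 1→4 → ∅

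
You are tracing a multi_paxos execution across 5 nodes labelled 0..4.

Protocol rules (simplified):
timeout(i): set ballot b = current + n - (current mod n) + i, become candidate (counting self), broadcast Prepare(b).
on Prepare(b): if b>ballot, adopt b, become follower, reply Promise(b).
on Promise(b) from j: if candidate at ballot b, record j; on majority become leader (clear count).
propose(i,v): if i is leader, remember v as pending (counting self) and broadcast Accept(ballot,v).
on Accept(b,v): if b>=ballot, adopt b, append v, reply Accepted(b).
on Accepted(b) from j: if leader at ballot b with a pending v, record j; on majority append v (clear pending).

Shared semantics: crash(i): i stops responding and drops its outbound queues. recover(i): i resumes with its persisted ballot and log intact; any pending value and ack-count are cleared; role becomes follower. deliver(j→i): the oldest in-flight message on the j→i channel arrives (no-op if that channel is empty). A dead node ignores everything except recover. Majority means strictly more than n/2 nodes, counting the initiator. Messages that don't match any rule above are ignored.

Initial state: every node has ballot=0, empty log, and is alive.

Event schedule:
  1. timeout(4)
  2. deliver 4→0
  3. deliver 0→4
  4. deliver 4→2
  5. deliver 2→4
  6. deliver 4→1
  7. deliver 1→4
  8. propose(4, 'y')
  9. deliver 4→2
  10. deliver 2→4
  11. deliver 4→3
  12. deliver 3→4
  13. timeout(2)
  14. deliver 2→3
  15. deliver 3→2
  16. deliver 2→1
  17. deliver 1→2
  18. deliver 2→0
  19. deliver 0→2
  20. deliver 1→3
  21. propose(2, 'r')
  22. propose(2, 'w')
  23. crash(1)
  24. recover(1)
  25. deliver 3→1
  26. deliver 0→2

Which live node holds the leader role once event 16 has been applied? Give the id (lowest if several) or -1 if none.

[1] timeout(4) → N4(cand b9 [-])
[2] deliver 4→0 → N0(foll b9 [-])
[3] deliver 0→4 → ∅
[4] deliver 4→2 → N2(foll b9 [-])
[5] deliver 2→4 → N4(lead b9 [-])
[6] deliver 4→1 → N1(foll b9 [-])
[7] deliver 1→4 → ∅
[8] propose(4,'y') → ∅
[9] deliver 4→2 → N2(foll b9 [y])
[10] deliver 2→4 → ∅
[11] deliver 4→3 → N3(foll b9 [-])
[12] deliver 3→4 → ∅
[13] timeout(2) → N2(cand b12 [y])
[14] deliver 2→3 → N3(foll b12 [-])
[15] deliver 3→2 → ∅
[16] deliver 2→1 → N1(foll b12 [-])

4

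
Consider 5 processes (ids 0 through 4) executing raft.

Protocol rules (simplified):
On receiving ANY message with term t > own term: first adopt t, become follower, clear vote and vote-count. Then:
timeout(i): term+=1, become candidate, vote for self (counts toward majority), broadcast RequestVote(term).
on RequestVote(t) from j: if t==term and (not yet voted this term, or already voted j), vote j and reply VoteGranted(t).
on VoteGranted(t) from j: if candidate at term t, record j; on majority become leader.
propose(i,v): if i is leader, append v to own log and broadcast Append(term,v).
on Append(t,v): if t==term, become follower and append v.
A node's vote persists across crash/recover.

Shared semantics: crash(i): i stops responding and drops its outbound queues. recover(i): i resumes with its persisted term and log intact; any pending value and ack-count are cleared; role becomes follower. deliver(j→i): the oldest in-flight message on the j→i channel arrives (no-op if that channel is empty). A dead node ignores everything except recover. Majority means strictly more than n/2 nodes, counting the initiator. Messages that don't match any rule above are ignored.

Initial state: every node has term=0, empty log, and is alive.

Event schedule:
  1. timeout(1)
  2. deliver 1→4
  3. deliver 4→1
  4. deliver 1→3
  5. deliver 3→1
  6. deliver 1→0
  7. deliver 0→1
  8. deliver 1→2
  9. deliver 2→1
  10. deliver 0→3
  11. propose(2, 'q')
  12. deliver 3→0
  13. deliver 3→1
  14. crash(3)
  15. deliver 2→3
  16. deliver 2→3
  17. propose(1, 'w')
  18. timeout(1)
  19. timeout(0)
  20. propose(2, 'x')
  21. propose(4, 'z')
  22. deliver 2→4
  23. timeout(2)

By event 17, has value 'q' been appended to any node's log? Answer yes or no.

step 1 timeout(1): 1={cand,t=1,log=-}
step 2 deliver 1→4: 4={foll,t=1,log=-}
step 3 deliver 4→1: —
step 4 deliver 1→3: 3={foll,t=1,log=-}
step 5 deliver 3→1: 1={lead,t=1,log=-}
step 6 deliver 1→0: 0={foll,t=1,log=-}
step 7 deliver 0→1: —
step 8 deliver 1→2: 2={foll,t=1,log=-}
step 9 deliver 2→1: —
step 10 deliver 0→3: —
step 11 propose(2,'q'): —
step 12 deliver 3→0: —
step 13 deliver 3→1: —
step 14 crash(3): 3={✗foll,t=1,log=-}
step 15 deliver 2→3: —
step 16 deliver 2→3: —
step 17 propose(1,'w'): 1={lead,t=1,log=w}

no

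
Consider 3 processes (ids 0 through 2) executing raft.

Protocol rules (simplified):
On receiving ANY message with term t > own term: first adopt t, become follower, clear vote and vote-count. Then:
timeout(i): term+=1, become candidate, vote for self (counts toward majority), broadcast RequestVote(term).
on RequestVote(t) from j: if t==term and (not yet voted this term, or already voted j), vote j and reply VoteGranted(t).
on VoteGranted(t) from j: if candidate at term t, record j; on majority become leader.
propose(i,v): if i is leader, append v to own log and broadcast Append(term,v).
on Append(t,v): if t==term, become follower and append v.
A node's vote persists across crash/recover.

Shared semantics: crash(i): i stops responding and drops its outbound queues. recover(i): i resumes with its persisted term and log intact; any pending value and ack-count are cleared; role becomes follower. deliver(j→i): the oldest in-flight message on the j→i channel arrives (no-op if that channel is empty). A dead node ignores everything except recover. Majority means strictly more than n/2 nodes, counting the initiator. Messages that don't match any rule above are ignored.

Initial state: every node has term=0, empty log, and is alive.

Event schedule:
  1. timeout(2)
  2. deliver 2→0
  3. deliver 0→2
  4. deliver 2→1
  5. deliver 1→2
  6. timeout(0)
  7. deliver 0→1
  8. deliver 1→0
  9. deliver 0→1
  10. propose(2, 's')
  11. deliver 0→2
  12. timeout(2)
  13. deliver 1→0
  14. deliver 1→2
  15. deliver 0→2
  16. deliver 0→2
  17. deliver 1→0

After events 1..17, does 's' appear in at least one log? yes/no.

step 1 timeout(2): 2={cand,t=1,log=-}
step 2 deliver 2→0: 0={foll,t=1,log=-}
step 3 deliver 0→2: 2={lead,t=1,log=-}
step 4 deliver 2→1: 1={foll,t=1,log=-}
step 5 deliver 1→2: —
step 6 timeout(0): 0={cand,t=2,log=-}
step 7 deliver 0→1: 1={foll,t=2,log=-}
step 8 deliver 1→0: 0={lead,t=2,log=-}
step 9 deliver 0→1: —
step 10 propose(2,'s'): 2={lead,t=1,log=s}
step 11 deliver 0→2: 2={foll,t=2,log=s}
step 12 timeout(2): 2={cand,t=3,log=s}
step 13 deliver 1→0: —
step 14 deliver 1→2: —
step 15 deliver 0→2: —
step 16 deliver 0→2: —
step 17 deliver 1→0: —

yes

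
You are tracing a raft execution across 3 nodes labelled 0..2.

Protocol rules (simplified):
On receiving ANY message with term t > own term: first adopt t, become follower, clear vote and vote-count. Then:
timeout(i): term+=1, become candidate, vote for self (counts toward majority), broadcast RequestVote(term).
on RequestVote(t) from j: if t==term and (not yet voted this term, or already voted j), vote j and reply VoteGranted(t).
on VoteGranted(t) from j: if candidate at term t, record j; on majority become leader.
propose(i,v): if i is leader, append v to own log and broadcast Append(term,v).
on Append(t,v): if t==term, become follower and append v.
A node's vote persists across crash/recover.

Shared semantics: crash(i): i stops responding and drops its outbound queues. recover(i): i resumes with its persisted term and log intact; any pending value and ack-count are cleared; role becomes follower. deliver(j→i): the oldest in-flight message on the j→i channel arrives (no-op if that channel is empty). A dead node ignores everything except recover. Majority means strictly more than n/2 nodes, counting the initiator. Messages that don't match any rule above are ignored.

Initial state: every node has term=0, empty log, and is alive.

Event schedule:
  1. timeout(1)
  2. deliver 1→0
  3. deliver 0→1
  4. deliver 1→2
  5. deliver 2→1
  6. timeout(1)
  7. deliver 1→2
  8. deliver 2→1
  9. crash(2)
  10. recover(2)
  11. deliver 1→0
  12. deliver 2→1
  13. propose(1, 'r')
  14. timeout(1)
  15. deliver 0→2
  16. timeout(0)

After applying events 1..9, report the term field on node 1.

step 1 timeout(1): 1={cand,t=1,log=-}
step 2 deliver 1→0: 0={foll,t=1,log=-}
step 3 deliver 0→1: 1={lead,t=1,log=-}
step 4 deliver 1→2: 2={foll,t=1,log=-}
step 5 deliver 2→1: —
step 6 timeout(1): 1={cand,t=2,log=-}
step 7 deliver 1→2: 2={foll,t=2,log=-}
step 8 deliver 2→1: 1={lead,t=2,log=-}
step 9 crash(2): 2={✗foll,t=2,log=-}

2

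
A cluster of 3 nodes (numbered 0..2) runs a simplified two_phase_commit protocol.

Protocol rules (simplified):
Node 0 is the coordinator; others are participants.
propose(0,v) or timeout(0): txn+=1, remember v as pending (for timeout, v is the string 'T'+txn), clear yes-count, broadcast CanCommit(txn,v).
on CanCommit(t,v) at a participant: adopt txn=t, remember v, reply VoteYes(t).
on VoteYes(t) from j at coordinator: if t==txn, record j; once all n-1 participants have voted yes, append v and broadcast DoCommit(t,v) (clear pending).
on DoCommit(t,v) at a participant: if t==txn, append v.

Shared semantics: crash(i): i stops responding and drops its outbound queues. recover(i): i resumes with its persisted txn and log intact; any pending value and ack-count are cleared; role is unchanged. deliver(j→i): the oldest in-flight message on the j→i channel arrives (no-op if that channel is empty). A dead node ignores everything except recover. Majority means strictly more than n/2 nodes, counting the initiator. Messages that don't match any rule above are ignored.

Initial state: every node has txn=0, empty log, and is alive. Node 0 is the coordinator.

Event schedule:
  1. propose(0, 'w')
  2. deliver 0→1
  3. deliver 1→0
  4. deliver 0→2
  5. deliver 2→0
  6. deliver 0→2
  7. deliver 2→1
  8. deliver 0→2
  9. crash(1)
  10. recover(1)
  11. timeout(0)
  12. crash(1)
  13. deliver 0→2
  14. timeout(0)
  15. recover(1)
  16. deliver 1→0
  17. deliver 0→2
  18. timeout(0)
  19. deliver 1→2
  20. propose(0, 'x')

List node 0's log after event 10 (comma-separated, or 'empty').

[1] propose(0,'w') → N0(coor t1 [-])
[2] deliver 0→1 → N1(part t1 [-])
[3] deliver 1→0 → ∅
[4] deliver 0→2 → N2(part t1 [-])
[5] deliver 2→0 → N0(coor t1 [w])
[6] deliver 0→2 → N2(part t1 [w])
[7] deliver 2→1 → ∅
[8] deliver 0→2 → ∅
[9] crash(1) → N1(✗part t1 [-])
[10] recover(1) → N1(part t1 [-])

w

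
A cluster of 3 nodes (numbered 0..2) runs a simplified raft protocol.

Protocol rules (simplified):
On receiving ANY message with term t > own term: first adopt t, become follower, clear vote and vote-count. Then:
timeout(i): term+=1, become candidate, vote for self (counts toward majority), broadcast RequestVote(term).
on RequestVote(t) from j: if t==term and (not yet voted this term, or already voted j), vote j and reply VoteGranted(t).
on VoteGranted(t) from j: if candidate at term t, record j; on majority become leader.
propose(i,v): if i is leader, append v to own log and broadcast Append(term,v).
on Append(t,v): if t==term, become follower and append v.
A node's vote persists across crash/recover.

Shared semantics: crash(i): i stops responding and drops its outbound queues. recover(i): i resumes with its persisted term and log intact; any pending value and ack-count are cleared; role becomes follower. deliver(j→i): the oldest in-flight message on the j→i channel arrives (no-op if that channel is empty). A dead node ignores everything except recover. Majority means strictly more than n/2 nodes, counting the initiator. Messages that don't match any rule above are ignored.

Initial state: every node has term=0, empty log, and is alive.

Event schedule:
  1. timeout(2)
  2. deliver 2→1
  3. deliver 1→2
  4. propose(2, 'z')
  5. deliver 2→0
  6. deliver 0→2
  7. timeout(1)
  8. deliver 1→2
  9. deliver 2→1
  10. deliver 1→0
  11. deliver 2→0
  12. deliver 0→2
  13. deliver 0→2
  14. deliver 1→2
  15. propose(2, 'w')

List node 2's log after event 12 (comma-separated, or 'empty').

z

after 1 — timeout(2): n2:cand/t1/[-]
after 2 — deliver 2→1: n1:foll/t1/[-]
after 3 — deliver 1→2: n2:lead/t1/[-]
after 4 — propose(2,'z'): n2:lead/t1/[z]
after 5 — deliver 2→0: n0:foll/t1/[-]
after 6 — deliver 0→2: ·
after 7 — timeout(1): n1:cand/t2/[-]
after 8 — deliver 1→2: n2:foll/t2/[z]
after 9 — deliver 2→1: ·
after 10 — deliver 1→0: n0:foll/t2/[-]
after 11 — deliver 2→0: ·
after 12 — deliver 0→2: ·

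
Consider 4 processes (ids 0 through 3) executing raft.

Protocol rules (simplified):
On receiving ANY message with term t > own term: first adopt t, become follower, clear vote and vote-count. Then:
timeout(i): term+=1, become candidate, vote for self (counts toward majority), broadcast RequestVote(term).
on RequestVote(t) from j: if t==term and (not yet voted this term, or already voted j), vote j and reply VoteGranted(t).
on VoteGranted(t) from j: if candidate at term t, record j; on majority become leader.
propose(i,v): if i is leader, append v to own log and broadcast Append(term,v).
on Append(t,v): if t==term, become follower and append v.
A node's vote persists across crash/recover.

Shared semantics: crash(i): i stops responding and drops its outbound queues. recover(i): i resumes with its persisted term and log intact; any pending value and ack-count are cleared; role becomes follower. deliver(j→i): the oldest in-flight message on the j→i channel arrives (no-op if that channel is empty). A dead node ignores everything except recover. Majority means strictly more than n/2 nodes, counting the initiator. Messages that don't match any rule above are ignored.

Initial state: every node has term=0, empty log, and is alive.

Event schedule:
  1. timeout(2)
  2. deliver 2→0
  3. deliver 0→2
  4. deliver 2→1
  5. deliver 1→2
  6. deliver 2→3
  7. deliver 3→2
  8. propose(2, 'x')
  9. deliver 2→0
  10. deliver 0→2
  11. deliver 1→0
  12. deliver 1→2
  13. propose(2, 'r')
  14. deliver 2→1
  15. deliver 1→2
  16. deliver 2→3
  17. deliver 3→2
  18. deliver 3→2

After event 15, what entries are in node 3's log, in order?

after 1 — timeout(2): n2:cand/t1/[-]
after 2 — deliver 2→0: n0:foll/t1/[-]
after 3 — deliver 0→2: ·
after 4 — deliver 2→1: n1:foll/t1/[-]
after 5 — deliver 1→2: n2:lead/t1/[-]
after 6 — deliver 2→3: n3:foll/t1/[-]
after 7 — deliver 3→2: ·
after 8 — propose(2,'x'): n2:lead/t1/[x]
after 9 — deliver 2→0: n0:foll/t1/[x]
after 10 — deliver 0→2: ·
after 11 — deliver 1→0: ·
after 12 — deliver 1→2: ·
after 13 — propose(2,'r'): n2:lead/t1/[x,r]
after 14 — deliver 2→1: n1:foll/t1/[x]
after 15 — deliver 1→2: ·

empty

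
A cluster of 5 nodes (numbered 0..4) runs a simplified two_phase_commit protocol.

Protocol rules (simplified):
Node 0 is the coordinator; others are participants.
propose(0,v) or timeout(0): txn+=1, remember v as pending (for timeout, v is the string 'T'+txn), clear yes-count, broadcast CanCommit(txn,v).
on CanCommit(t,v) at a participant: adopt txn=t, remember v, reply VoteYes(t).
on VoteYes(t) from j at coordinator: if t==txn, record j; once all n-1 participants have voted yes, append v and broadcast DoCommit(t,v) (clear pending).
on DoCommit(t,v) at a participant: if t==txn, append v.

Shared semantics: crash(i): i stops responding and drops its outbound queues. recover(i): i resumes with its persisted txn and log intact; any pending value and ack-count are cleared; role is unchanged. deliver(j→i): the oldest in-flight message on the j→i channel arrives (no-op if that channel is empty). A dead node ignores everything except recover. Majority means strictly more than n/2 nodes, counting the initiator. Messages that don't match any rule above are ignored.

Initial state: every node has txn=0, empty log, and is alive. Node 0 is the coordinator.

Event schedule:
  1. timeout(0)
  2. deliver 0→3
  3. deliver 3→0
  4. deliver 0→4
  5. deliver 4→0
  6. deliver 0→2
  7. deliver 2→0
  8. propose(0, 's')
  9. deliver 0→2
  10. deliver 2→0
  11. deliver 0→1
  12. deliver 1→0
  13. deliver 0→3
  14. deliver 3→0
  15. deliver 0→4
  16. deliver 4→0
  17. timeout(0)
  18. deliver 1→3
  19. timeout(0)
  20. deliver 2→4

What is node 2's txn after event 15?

1. timeout(0):  <0:coor t1 ->
2. deliver 0→3:  <3:part t1 ->
3. deliver 3→0:  nop
4. deliver 0→4:  <4:part t1 ->
5. deliver 4→0:  nop
6. deliver 0→2:  <2:part t1 ->
7. deliver 2→0:  nop
8. propose(0,'s'):  <0:coor t2 ->
9. deliver 0→2:  <2:part t2 ->
10. deliver 2→0:  nop
11. deliver 0→1:  <1:part t1 ->
12. deliver 1→0:  nop
13. deliver 0→3:  <3:part t2 ->
14. deliver 3→0:  nop
15. deliver 0→4:  <4:part t2 ->

2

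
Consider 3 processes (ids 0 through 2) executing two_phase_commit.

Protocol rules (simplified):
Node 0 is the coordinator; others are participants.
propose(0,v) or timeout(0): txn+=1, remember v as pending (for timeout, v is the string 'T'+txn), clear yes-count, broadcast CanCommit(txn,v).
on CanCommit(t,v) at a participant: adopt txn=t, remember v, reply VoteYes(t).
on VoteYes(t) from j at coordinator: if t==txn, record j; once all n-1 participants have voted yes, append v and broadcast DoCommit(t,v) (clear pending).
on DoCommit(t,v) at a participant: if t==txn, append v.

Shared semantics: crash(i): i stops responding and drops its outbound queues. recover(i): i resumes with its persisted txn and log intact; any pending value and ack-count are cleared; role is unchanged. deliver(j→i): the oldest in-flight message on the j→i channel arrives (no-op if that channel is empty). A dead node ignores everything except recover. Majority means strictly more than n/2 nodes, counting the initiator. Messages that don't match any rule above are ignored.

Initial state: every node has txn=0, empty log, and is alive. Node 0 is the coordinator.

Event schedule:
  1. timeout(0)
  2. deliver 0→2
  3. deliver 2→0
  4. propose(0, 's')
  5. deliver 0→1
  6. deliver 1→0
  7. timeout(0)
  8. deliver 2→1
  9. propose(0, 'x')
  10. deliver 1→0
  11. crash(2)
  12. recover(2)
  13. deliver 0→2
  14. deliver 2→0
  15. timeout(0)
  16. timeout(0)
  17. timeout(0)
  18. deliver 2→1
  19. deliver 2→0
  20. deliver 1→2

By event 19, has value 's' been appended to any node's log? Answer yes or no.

1. timeout(0):  <0:coor t1 ->
2. deliver 0→2:  <2:part t1 ->
3. deliver 2→0:  nop
4. propose(0,'s'):  <0:coor t2 ->
5. deliver 0→1:  <1:part t1 ->
6. deliver 1→0:  nop
7. timeout(0):  <0:coor t3 ->
8. deliver 2→1:  nop
9. propose(0,'x'):  <0:coor t4 ->
10. deliver 1→0:  nop
11. crash(2):  <2:✗part t1 ->
12. recover(2):  <2:part t1 ->
13. deliver 0→2:  <2:part t2 ->
14. deliver 2→0:  nop
15. timeout(0):  <0:coor t5 ->
16. timeout(0):  <0:coor t6 ->
17. timeout(0):  <0:coor t7 ->
18. deliver 2→1:  nop
19. deliver 2→0:  nop

no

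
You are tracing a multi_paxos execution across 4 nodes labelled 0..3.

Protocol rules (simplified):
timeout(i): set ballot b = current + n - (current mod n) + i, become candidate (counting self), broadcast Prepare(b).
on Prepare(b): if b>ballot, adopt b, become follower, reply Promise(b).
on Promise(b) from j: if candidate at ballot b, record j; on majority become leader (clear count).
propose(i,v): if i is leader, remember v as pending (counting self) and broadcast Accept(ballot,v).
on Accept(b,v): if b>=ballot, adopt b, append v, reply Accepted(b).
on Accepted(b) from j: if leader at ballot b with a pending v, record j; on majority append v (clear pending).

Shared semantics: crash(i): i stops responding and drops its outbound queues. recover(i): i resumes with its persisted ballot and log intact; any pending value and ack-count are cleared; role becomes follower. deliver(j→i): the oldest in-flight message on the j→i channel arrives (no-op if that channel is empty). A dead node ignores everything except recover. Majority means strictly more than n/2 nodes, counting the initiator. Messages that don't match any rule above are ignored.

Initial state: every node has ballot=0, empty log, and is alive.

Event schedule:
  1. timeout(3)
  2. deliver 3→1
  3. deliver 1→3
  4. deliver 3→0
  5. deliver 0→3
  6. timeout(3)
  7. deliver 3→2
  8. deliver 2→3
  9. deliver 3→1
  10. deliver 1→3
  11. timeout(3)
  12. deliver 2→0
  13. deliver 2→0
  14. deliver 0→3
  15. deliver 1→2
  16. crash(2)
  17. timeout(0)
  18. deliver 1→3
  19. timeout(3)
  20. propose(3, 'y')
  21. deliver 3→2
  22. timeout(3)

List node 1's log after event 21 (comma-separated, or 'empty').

empty

1. timeout(3):  <3:cand b7 ->
2. deliver 3→1:  <1:foll b7 ->
3. deliver 1→3:  nop
4. deliver 3→0:  <0:foll b7 ->
5. deliver 0→3:  <3:lead b7 ->
6. timeout(3):  <3:cand b11 ->
7. deliver 3→2:  <2:foll b7 ->
8. deliver 2→3:  nop
9. deliver 3→1:  <1:foll b11 ->
10. deliver 1→3:  nop
11. timeout(3):  <3:cand b15 ->
12. deliver 2→0:  nop
13. deliver 2→0:  nop
14. deliver 0→3:  nop
15. deliver 1→2:  nop
16. crash(2):  <2:✗foll b7 ->
17. timeout(0):  <0:cand b8 ->
18. deliver 1→3:  nop
19. timeout(3):  <3:cand b19 ->
20. propose(3,'y'):  nop
21. deliver 3→2:  nop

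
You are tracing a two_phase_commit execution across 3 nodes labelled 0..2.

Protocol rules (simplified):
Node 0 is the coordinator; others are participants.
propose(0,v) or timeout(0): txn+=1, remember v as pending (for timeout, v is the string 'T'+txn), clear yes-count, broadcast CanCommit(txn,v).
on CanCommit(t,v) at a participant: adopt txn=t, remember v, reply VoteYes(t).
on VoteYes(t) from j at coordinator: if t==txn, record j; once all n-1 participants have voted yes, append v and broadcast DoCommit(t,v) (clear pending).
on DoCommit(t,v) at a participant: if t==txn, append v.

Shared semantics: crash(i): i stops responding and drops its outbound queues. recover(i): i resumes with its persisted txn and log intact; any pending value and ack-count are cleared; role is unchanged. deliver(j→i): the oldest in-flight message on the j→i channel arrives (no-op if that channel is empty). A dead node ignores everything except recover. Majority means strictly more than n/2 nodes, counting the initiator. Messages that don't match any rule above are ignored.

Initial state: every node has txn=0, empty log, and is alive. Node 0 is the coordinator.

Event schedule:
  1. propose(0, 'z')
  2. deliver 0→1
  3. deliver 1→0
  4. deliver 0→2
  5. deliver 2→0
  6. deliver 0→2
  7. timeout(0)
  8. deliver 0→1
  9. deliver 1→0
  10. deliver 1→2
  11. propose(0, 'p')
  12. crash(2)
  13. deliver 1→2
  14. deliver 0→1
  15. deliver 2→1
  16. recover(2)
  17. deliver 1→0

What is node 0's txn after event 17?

e1 propose(0,'z'): 0[coor,t=1,-]
e2 deliver 0→1: 1[part,t=1,-]
e3 deliver 1→0: ·
e4 deliver 0→2: 2[part,t=1,-]
e5 deliver 2→0: 0[coor,t=1,z]
e6 deliver 0→2: 2[part,t=1,z]
e7 timeout(0): 0[coor,t=2,z]
e8 deliver 0→1: 1[part,t=1,z]
e9 deliver 1→0: ·
e10 deliver 1→2: ·
e11 propose(0,'p'): 0[coor,t=3,z]
e12 crash(2): 2[✗part,t=1,z]
e13 deliver 1→2: ·
e14 deliver 0→1: 1[part,t=2,z]
e15 deliver 2→1: ·
e16 recover(2): 2[part,t=1,z]
e17 deliver 1→0: ·

3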